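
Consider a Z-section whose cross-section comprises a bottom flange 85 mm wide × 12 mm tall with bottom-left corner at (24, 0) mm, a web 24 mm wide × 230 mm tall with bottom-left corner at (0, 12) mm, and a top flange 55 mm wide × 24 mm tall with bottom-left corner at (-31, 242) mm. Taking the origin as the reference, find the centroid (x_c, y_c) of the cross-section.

bottom flange: A = 85 × 12 = 1020.00, centroid at (66.50, 6.00).
web: A = 24 × 230 = 5520.00, centroid at (12.00, 127.00).
top flange: A = 55 × 24 = 1320.00, centroid at (-3.50, 254.00).
ΣA = 7860.00 mm²
ΣAx_c = (1020.00)(66.50) + (5520.00)(12.00) + (1320.00)(-3.50) = 129450.00 mm³
ΣAy_c = (1020.00)(6.00) + (5520.00)(127.00) + (1320.00)(254.00) = 1042440.00 mm³
x_c = 129450.00 / 7860.00 = 16.47 mm
y_c = 1042440.00 / 7860.00 = 132.63 mm

x_c = 16.47 mm, y_c = 132.63 mm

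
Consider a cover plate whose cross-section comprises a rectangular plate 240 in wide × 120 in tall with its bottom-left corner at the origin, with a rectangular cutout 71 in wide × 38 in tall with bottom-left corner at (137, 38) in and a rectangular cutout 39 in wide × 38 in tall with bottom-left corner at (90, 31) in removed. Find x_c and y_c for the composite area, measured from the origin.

x_c = 114.88 in, y_c = 60.93 in

plate: A = 240 × 120 = 28800.00, centroid at (120.00, 60.00).
hole 1: A = −(71 × 38) = -2698.00, centroid at (172.50, 57.00).
hole 2: A = −(39 × 38) = -1482.00, centroid at (109.50, 50.00).
ΣA = 24620.00 in², ΣAx_c = 2828316.00 in³, ΣAy_c = 1500114.00 in³.
x_c = 2828316.00/24620.00 = 114.88 in; y_c = 1500114.00/24620.00 = 60.93 in.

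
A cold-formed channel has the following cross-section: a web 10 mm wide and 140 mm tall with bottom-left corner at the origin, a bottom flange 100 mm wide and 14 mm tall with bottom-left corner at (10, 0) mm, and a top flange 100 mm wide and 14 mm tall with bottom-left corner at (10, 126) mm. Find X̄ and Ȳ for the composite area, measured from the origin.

web: A = 10 × 140 = 1400.00, centroid at (5.00, 70.00).
bottom flange: A = 100 × 14 = 1400.00, centroid at (60.00, 7.00).
top flange: A = 100 × 14 = 1400.00, centroid at (60.00, 133.00).
ΣA = 4200.00 mm², ΣAX̄ = 175000.00 mm³, ΣAȲ = 294000.00 mm³.
X̄ = 175000.00/4200.00 = 41.67 mm; Ȳ = 294000.00/4200.00 = 70.00 mm.

X̄ = 41.67 mm, Ȳ = 70.00 mm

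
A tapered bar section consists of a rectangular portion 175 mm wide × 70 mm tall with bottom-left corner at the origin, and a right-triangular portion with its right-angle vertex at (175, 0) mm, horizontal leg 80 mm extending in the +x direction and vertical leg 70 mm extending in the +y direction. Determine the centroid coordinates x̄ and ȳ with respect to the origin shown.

Part | A | x̄ᵢ | ȳᵢ | A·x̄ᵢ | A·ȳᵢ
rectangular portion | 12250.00 | 87.50 | 35.00 | 1071875.00 | 428750.00
triangular portion | 2800.00 | 201.67 | 23.33 | 564666.67 | 65333.33
Σ | 15050.00 |  |  | 1636541.67 | 494083.33
x̄ = 1636541.67 / 15050.00 = 108.74 mm
ȳ = 494083.33 / 15050.00 = 32.83 mm

x̄ = 108.74 mm, ȳ = 32.83 mm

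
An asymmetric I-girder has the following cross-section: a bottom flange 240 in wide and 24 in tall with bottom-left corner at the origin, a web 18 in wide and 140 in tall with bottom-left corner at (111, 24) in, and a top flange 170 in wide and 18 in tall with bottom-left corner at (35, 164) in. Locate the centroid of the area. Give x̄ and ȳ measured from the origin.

Part | A | x̄ᵢ | ȳᵢ | A·x̄ᵢ | A·ȳᵢ
bottom flange | 5760.00 | 120.00 | 12.00 | 691200.00 | 69120.00
web | 2520.00 | 120.00 | 94.00 | 302400.00 | 236880.00
top flange | 3060.00 | 120.00 | 173.00 | 367200.00 | 529380.00
Σ | 11340.00 |  |  | 1360800.00 | 835380.00
x̄ = 1360800.00 / 11340.00 = 120.00 in
ȳ = 835380.00 / 11340.00 = 73.67 in

x̄ = 120.00 in, ȳ = 73.67 in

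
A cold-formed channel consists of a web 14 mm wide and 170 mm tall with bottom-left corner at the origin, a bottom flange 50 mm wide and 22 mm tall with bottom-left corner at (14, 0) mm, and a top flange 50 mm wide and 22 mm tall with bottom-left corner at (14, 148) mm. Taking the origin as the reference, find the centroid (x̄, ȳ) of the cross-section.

web: A = 14 × 170 = 2380.00, centroid at (7.00, 85.00).
bottom flange: A = 50 × 22 = 1100.00, centroid at (39.00, 11.00).
top flange: A = 50 × 22 = 1100.00, centroid at (39.00, 159.00).
ΣA = 4580.00 mm², ΣAx̄ = 102460.00 mm³, ΣAȳ = 389300.00 mm³.
x̄ = 102460.00/4580.00 = 22.37 mm; ȳ = 389300.00/4580.00 = 85.00 mm.

x̄ = 22.37 mm, ȳ = 85.00 mm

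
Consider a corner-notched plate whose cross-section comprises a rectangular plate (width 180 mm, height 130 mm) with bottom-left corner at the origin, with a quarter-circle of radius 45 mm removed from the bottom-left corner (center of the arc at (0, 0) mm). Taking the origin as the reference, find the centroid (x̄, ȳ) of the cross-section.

plate: A = 180 × 130 = 23400.00, centroid at (90.00, 65.00).
removed quarter-circle: A = −¼π·45² = -1590.43, centroid at (19.10, 19.10).
ΣA = 21809.57 mm²
ΣAx̄ = (23400.00)(90.00) + (-1590.43)(19.10) = 2075625.00 mm³
ΣAȳ = (23400.00)(65.00) + (-1590.43)(19.10) = 1490625.00 mm³
x̄ = 2075625.00 / 21809.57 = 95.17 mm
ȳ = 1490625.00 / 21809.57 = 68.35 mm

x̄ = 95.17 mm, ȳ = 68.35 mm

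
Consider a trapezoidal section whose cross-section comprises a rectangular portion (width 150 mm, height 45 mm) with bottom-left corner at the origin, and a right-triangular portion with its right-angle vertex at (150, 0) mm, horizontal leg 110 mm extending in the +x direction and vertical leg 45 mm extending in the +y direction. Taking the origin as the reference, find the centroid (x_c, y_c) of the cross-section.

Part | A | x̄ᵢ | ȳᵢ | A·x̄ᵢ | A·ȳᵢ
rectangular portion | 6750.00 | 75.00 | 22.50 | 506250.00 | 151875.00
triangular portion | 2475.00 | 186.67 | 15.00 | 462000.00 | 37125.00
Σ | 9225.00 |  |  | 968250.00 | 189000.00
x_c = 968250.00 / 9225.00 = 104.96 mm
y_c = 189000.00 / 9225.00 = 20.49 mm

x_c = 104.96 mm, y_c = 20.49 mm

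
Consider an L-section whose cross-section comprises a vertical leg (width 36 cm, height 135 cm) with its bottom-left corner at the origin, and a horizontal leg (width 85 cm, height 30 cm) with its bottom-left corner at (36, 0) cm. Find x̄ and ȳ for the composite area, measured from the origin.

vertical leg: A = 36 × 135 = 4860.00, centroid at (18.00, 67.50).
horizontal leg: A = 85 × 30 = 2550.00, centroid at (78.50, 15.00).
ΣA = 7410.00 cm², ΣAx̄ = 287655.00 cm³, ΣAȳ = 366300.00 cm³.
x̄ = 287655.00/7410.00 = 38.82 cm; ȳ = 366300.00/7410.00 = 49.43 cm.

x̄ = 38.82 cm, ȳ = 49.43 cm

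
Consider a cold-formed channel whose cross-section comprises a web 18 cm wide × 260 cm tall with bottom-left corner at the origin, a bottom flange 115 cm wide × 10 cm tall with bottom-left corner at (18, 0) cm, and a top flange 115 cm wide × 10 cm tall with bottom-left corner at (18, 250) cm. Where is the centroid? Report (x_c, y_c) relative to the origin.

x_c = 30.91 cm, y_c = 130.00 cm

web: A = 18 × 260 = 4680.00, centroid at (9.00, 130.00).
bottom flange: A = 115 × 10 = 1150.00, centroid at (75.50, 5.00).
top flange: A = 115 × 10 = 1150.00, centroid at (75.50, 255.00).
ΣA = 6980.00 cm², ΣAx_c = 215770.00 cm³, ΣAy_c = 907400.00 cm³.
x_c = 215770.00/6980.00 = 30.91 cm; y_c = 907400.00/6980.00 = 130.00 cm.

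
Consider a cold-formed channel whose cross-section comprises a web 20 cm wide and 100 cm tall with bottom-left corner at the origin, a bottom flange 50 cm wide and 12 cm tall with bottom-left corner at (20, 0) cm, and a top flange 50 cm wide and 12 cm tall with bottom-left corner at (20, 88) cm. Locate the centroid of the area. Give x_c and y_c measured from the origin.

x_c = 23.12 cm, y_c = 50.00 cm

Part | A | x̄ᵢ | ȳᵢ | A·x̄ᵢ | A·ȳᵢ
web | 2000.00 | 10.00 | 50.00 | 20000.00 | 100000.00
bottom flange | 600.00 | 45.00 | 6.00 | 27000.00 | 3600.00
top flange | 600.00 | 45.00 | 94.00 | 27000.00 | 56400.00
Σ | 3200.00 |  |  | 74000.00 | 160000.00
x_c = 74000.00 / 3200.00 = 23.12 cm
y_c = 160000.00 / 3200.00 = 50.00 cm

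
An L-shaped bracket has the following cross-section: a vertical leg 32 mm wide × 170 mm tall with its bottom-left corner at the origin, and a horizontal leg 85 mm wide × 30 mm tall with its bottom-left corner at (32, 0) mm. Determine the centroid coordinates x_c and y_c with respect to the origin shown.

x_c = 34.67 mm, y_c = 62.66 mm

vertical leg: A = 32 × 170 = 5440.00, centroid at (16.00, 85.00).
horizontal leg: A = 85 × 30 = 2550.00, centroid at (74.50, 15.00).
ΣA = 7990.00 mm², ΣAx_c = 277015.00 mm³, ΣAy_c = 500650.00 mm³.
x_c = 277015.00/7990.00 = 34.67 mm; y_c = 500650.00/7990.00 = 62.66 mm.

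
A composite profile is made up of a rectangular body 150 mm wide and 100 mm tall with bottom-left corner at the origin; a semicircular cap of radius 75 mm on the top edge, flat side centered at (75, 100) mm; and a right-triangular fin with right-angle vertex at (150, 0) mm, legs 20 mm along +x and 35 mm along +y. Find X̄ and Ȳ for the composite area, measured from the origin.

rectangular body: A = 150 × 100 = 15000.00, centroid at (75.00, 50.00).
semicircular top: A = ½π·75² = 8835.73, centroid at (75.00, 131.83).
triangular fin: A = ½·20·35 = 350.00, centroid at (156.67, 11.67).
ΣA = 24185.73 mm², ΣAX̄ = 1842513.03 mm³, ΣAȲ = 1918906.27 mm³.
X̄ = 1842513.03/24185.73 = 76.18 mm; Ȳ = 1918906.27/24185.73 = 79.34 mm.

X̄ = 76.18 mm, Ȳ = 79.34 mm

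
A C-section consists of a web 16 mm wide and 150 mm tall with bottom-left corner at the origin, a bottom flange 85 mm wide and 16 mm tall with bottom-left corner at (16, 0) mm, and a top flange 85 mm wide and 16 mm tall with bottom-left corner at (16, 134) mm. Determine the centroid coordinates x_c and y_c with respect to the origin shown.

x_c = 34.83 mm, y_c = 75.00 mm

web: A = 16 × 150 = 2400.00, centroid at (8.00, 75.00).
bottom flange: A = 85 × 16 = 1360.00, centroid at (58.50, 8.00).
top flange: A = 85 × 16 = 1360.00, centroid at (58.50, 142.00).
ΣA = 5120.00 mm², ΣAx_c = 178320.00 mm³, ΣAy_c = 384000.00 mm³.
x_c = 178320.00/5120.00 = 34.83 mm; y_c = 384000.00/5120.00 = 75.00 mm.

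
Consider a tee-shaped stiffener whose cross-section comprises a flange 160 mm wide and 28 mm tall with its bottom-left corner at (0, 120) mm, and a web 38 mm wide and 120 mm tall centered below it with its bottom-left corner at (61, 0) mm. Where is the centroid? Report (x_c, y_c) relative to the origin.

web: A = 38 × 120 = 4560.00, centroid at (80.00, 60.00).
flange: A = 160 × 28 = 4480.00, centroid at (80.00, 134.00).
ΣA = 9040.00 mm²
ΣAx_c = (4560.00)(80.00) + (4480.00)(80.00) = 723200.00 mm³
ΣAy_c = (4560.00)(60.00) + (4480.00)(134.00) = 873920.00 mm³
x_c = 723200.00 / 9040.00 = 80.00 mm
y_c = 873920.00 / 9040.00 = 96.67 mm

x_c = 80.00 mm, y_c = 96.67 mm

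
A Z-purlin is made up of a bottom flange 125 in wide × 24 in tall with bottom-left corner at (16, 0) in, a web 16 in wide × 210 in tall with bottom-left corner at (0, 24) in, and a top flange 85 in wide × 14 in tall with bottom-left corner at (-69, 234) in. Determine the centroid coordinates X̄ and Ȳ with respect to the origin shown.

bottom flange: A = 125 × 24 = 3000.00, centroid at (78.50, 12.00).
web: A = 16 × 210 = 3360.00, centroid at (8.00, 129.00).
top flange: A = 85 × 14 = 1190.00, centroid at (-26.50, 241.00).
ΣA = 7550.00 in², ΣAX̄ = 230845.00 in³, ΣAȲ = 756230.00 in³.
X̄ = 230845.00/7550.00 = 30.58 in; Ȳ = 756230.00/7550.00 = 100.16 in.

X̄ = 30.58 in, Ȳ = 100.16 in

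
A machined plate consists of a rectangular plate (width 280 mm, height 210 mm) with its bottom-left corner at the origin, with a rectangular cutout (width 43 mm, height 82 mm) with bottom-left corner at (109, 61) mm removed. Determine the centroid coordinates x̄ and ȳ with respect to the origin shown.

x̄ = 140.61 mm, ȳ = 105.19 mm

Part | A | x̄ᵢ | ȳᵢ | A·x̄ᵢ | A·ȳᵢ
plate | 58800.00 | 140.00 | 105.00 | 8232000.00 | 6174000.00
hole | -3526.00 | 130.50 | 102.00 | -460143.00 | -359652.00
Σ | 55274.00 |  |  | 7771857.00 | 5814348.00
x̄ = 7771857.00 / 55274.00 = 140.61 mm
ȳ = 5814348.00 / 55274.00 = 105.19 mm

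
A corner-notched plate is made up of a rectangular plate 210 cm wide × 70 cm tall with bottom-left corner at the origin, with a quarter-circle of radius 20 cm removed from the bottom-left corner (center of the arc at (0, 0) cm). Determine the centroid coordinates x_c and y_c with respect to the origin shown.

plate: A = 210 × 70 = 14700.00, centroid at (105.00, 35.00).
removed quarter-circle: A = −¼π·20² = -314.16, centroid at (8.49, 8.49).
ΣA = 14385.84 cm²
ΣAx_c = (14700.00)(105.00) + (-314.16)(8.49) = 1540833.33 cm³
ΣAy_c = (14700.00)(35.00) + (-314.16)(8.49) = 511833.33 cm³
x_c = 1540833.33 / 14385.84 = 107.11 cm
y_c = 511833.33 / 14385.84 = 35.58 cm

x_c = 107.11 cm, y_c = 35.58 cm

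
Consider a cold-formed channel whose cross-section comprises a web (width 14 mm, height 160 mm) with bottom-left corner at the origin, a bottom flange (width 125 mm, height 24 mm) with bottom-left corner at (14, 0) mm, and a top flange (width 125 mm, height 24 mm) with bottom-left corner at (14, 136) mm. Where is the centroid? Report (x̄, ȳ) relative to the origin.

web: A = 14 × 160 = 2240.00, centroid at (7.00, 80.00).
bottom flange: A = 125 × 24 = 3000.00, centroid at (76.50, 12.00).
top flange: A = 125 × 24 = 3000.00, centroid at (76.50, 148.00).
ΣA = 8240.00 mm², ΣAx̄ = 474680.00 mm³, ΣAȳ = 659200.00 mm³.
x̄ = 474680.00/8240.00 = 57.61 mm; ȳ = 659200.00/8240.00 = 80.00 mm.

x̄ = 57.61 mm, ȳ = 80.00 mm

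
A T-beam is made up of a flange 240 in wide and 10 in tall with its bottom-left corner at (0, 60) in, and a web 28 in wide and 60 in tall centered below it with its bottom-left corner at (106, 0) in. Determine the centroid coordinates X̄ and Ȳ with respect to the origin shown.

web: A = 28 × 60 = 1680.00, centroid at (120.00, 30.00).
flange: A = 240 × 10 = 2400.00, centroid at (120.00, 65.00).
ΣA = 4080.00 in², ΣAX̄ = 489600.00 in³, ΣAȲ = 206400.00 in³.
X̄ = 489600.00/4080.00 = 120.00 in; Ȳ = 206400.00/4080.00 = 50.59 in.

X̄ = 120.00 in, Ȳ = 50.59 in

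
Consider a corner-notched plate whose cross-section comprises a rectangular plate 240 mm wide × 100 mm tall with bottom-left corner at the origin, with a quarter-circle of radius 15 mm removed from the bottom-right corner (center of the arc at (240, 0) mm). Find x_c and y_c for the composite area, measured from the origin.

x_c = 119.16 mm, y_c = 50.32 mm

plate: A = 240 × 100 = 24000.00, centroid at (120.00, 50.00).
removed quarter-circle: A = −¼π·15² = -176.71, centroid at (233.63, 6.37).
ΣA = 23823.29 mm², ΣAx_c = 2838713.50 mm³, ΣAy_c = 1198875.00 mm³.
x_c = 2838713.50/23823.29 = 119.16 mm; y_c = 1198875.00/23823.29 = 50.32 mm.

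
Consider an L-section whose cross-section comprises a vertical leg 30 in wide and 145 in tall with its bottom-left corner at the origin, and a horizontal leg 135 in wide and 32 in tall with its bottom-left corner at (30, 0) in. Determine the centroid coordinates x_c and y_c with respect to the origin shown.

x_c = 56.11 in, y_c = 44.35 in

vertical leg: A = 30 × 145 = 4350.00, centroid at (15.00, 72.50).
horizontal leg: A = 135 × 32 = 4320.00, centroid at (97.50, 16.00).
ΣA = 8670.00 in²
ΣAx_c = (4350.00)(15.00) + (4320.00)(97.50) = 486450.00 in³
ΣAy_c = (4350.00)(72.50) + (4320.00)(16.00) = 384495.00 in³
x_c = 486450.00 / 8670.00 = 56.11 in
y_c = 384495.00 / 8670.00 = 44.35 in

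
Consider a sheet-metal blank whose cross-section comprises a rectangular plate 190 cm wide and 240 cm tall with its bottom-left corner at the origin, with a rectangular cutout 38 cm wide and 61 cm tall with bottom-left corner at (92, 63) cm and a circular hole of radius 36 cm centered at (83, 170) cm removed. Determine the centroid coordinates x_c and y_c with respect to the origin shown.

x_c = 95.30 cm, y_c = 116.37 cm

Part | A | x̄ᵢ | ȳᵢ | A·x̄ᵢ | A·ȳᵢ
plate | 45600.00 | 95.00 | 120.00 | 4332000.00 | 5472000.00
hole 1 | -2318.00 | 111.00 | 93.50 | -257298.00 | -216733.00
hole 2 | -4071.50 | 83.00 | 170.00 | -337934.84 | -692155.69
Σ | 39210.50 |  |  | 3736767.16 | 4563111.31
x_c = 3736767.16 / 39210.50 = 95.30 cm
y_c = 4563111.31 / 39210.50 = 116.37 cm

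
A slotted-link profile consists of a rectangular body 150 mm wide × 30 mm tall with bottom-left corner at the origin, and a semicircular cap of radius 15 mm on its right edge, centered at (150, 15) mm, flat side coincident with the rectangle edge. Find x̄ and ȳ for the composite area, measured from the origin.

x̄ = 80.93 mm, ȳ = 15.00 mm

rectangular body: A = 150 × 30 = 4500.00, centroid at (75.00, 15.00).
semicircular end: A = ½π·15² = 353.43, centroid at (156.37, 15.00).
ΣA = 4853.43 mm², ΣAx̄ = 392764.38 mm³, ΣAȳ = 72801.44 mm³.
x̄ = 392764.38/4853.43 = 80.93 mm; ȳ = 72801.44/4853.43 = 15.00 mm.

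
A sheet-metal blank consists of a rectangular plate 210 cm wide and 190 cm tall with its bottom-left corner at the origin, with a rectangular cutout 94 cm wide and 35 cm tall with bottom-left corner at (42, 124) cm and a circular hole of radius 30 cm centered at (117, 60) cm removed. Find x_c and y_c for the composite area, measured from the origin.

Part | A | x̄ᵢ | ȳᵢ | A·x̄ᵢ | A·ȳᵢ
plate | 39900.00 | 105.00 | 95.00 | 4189500.00 | 3790500.00
hole 1 | -3290.00 | 89.00 | 141.50 | -292810.00 | -465535.00
hole 2 | -2827.43 | 117.00 | 60.00 | -330809.71 | -169646.00
Σ | 33782.57 |  |  | 3565880.29 | 3155319.00
x_c = 3565880.29 / 33782.57 = 105.55 cm
y_c = 3155319.00 / 33782.57 = 93.40 cm

x_c = 105.55 cm, y_c = 93.40 cm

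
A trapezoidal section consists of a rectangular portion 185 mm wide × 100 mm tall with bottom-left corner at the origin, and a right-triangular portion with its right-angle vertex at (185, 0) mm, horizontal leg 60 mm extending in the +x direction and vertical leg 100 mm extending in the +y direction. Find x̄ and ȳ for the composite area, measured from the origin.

x̄ = 108.20 mm, ȳ = 47.67 mm

Part | A | x̄ᵢ | ȳᵢ | A·x̄ᵢ | A·ȳᵢ
rectangular portion | 18500.00 | 92.50 | 50.00 | 1711250.00 | 925000.00
triangular portion | 3000.00 | 205.00 | 33.33 | 615000.00 | 100000.00
Σ | 21500.00 |  |  | 2326250.00 | 1025000.00
x̄ = 2326250.00 / 21500.00 = 108.20 mm
ȳ = 1025000.00 / 21500.00 = 47.67 mm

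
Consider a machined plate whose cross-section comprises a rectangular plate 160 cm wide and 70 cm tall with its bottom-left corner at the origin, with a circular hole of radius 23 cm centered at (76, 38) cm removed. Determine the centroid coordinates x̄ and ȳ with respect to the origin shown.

plate: A = 160 × 70 = 11200.00, centroid at (80.00, 35.00).
hole: A = −π·23² = -1661.90, centroid at (76.00, 38.00).
ΣA = 9538.10 cm²
ΣAx̄ = (11200.00)(80.00) + (-1661.90)(76.00) = 769695.41 cm³
ΣAȳ = (11200.00)(35.00) + (-1661.90)(38.00) = 328847.70 cm³
x̄ = 769695.41 / 9538.10 = 80.70 cm
ȳ = 328847.70 / 9538.10 = 34.48 cm

x̄ = 80.70 cm, ȳ = 34.48 cm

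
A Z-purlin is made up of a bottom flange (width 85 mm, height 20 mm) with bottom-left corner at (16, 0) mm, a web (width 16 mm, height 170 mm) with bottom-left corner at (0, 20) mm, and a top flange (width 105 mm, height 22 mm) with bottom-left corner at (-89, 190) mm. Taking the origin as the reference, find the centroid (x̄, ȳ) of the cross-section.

bottom flange: A = 85 × 20 = 1700.00, centroid at (58.50, 10.00).
web: A = 16 × 170 = 2720.00, centroid at (8.00, 105.00).
top flange: A = 105 × 22 = 2310.00, centroid at (-36.50, 201.00).
ΣA = 6730.00 mm²
ΣAx̄ = (1700.00)(58.50) + (2720.00)(8.00) + (2310.00)(-36.50) = 36895.00 mm³
ΣAȳ = (1700.00)(10.00) + (2720.00)(105.00) + (2310.00)(201.00) = 766910.00 mm³
x̄ = 36895.00 / 6730.00 = 5.48 mm
ȳ = 766910.00 / 6730.00 = 113.95 mm

x̄ = 5.48 mm, ȳ = 113.95 mm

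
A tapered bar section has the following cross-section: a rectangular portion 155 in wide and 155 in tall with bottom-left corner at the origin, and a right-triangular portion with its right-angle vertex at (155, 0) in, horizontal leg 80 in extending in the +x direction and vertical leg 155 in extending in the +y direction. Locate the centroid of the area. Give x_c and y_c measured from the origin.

rectangular portion: A = 155 × 155 = 24025.00, centroid at (77.50, 77.50).
triangular portion: A = ½·80·155 = 6200.00, centroid at (181.67, 51.67).
ΣA = 30225.00 in², ΣAx_c = 2988270.83 in³, ΣAy_c = 2182270.83 in³.
x_c = 2988270.83/30225.00 = 98.87 in; y_c = 2182270.83/30225.00 = 72.20 in.

x_c = 98.87 in, y_c = 72.20 in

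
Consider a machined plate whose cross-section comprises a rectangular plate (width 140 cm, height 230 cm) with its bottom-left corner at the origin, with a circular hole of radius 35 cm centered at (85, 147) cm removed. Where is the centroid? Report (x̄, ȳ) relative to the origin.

x̄ = 67.96 cm, ȳ = 110.66 cm

Part | A | x̄ᵢ | ȳᵢ | A·x̄ᵢ | A·ȳᵢ
plate | 32200.00 | 70.00 | 115.00 | 2254000.00 | 3703000.00
hole | -3848.45 | 85.00 | 147.00 | -327118.34 | -565722.30
Σ | 28351.55 |  |  | 1926881.66 | 3137277.70
x̄ = 1926881.66 / 28351.55 = 67.96 cm
ȳ = 3137277.70 / 28351.55 = 110.66 cm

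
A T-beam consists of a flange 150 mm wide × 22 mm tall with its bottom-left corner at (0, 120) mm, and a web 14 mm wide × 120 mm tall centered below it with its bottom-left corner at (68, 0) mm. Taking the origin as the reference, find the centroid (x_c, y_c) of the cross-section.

x_c = 75.00 mm, y_c = 107.05 mm

web: A = 14 × 120 = 1680.00, centroid at (75.00, 60.00).
flange: A = 150 × 22 = 3300.00, centroid at (75.00, 131.00).
ΣA = 4980.00 mm²
ΣAx_c = (1680.00)(75.00) + (3300.00)(75.00) = 373500.00 mm³
ΣAy_c = (1680.00)(60.00) + (3300.00)(131.00) = 533100.00 mm³
x_c = 373500.00 / 4980.00 = 75.00 mm
y_c = 533100.00 / 4980.00 = 107.05 mm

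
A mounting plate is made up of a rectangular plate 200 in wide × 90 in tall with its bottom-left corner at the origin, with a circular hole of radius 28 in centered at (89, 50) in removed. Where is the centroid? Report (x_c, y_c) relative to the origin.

Part | A | x̄ᵢ | ȳᵢ | A·x̄ᵢ | A·ȳᵢ
plate | 18000.00 | 100.00 | 45.00 | 1800000.00 | 810000.00
hole | -2463.01 | 89.00 | 50.00 | -219207.77 | -123150.43
Σ | 15536.99 |  |  | 1580792.23 | 686849.57
x_c = 1580792.23 / 15536.99 = 101.74 in
y_c = 686849.57 / 15536.99 = 44.21 in

x_c = 101.74 in, y_c = 44.21 in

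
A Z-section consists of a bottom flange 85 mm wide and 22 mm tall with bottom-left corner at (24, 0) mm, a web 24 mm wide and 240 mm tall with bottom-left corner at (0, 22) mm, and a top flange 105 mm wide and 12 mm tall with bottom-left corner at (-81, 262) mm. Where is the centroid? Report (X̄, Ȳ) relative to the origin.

Part | A | x̄ᵢ | ȳᵢ | A·x̄ᵢ | A·ȳᵢ
bottom flange | 1870.00 | 66.50 | 11.00 | 124355.00 | 20570.00
web | 5760.00 | 12.00 | 142.00 | 69120.00 | 817920.00
top flange | 1260.00 | -28.50 | 268.00 | -35910.00 | 337680.00
Σ | 8890.00 |  |  | 157565.00 | 1176170.00
X̄ = 157565.00 / 8890.00 = 17.72 mm
Ȳ = 1176170.00 / 8890.00 = 132.30 mm

X̄ = 17.72 mm, Ȳ = 132.30 mm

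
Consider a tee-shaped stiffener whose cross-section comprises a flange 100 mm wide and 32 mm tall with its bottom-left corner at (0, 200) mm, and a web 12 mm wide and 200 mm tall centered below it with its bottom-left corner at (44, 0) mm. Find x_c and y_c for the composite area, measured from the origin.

web: A = 12 × 200 = 2400.00, centroid at (50.00, 100.00).
flange: A = 100 × 32 = 3200.00, centroid at (50.00, 216.00).
ΣA = 5600.00 mm², ΣAx_c = 280000.00 mm³, ΣAy_c = 931200.00 mm³.
x_c = 280000.00/5600.00 = 50.00 mm; y_c = 931200.00/5600.00 = 166.29 mm.

x_c = 50.00 mm, y_c = 166.29 mm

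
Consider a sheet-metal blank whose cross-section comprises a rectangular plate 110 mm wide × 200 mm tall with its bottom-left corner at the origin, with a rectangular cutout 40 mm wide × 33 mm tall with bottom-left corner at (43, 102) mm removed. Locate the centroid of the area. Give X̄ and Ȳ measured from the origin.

plate: A = 110 × 200 = 22000.00, centroid at (55.00, 100.00).
hole: A = −(40 × 33) = -1320.00, centroid at (63.00, 118.50).
ΣA = 20680.00 mm², ΣAX̄ = 1126840.00 mm³, ΣAȲ = 2043580.00 mm³.
X̄ = 1126840.00/20680.00 = 54.49 mm; Ȳ = 2043580.00/20680.00 = 98.82 mm.

X̄ = 54.49 mm, Ȳ = 98.82 mm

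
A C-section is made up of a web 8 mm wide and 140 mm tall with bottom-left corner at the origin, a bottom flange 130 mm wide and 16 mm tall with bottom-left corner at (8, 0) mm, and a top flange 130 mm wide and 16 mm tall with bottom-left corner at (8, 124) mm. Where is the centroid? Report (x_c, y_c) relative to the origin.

x_c = 58.36 mm, y_c = 70.00 mm

web: A = 8 × 140 = 1120.00, centroid at (4.00, 70.00).
bottom flange: A = 130 × 16 = 2080.00, centroid at (73.00, 8.00).
top flange: A = 130 × 16 = 2080.00, centroid at (73.00, 132.00).
ΣA = 5280.00 mm²
ΣAx_c = (1120.00)(4.00) + (2080.00)(73.00) + (2080.00)(73.00) = 308160.00 mm³
ΣAy_c = (1120.00)(70.00) + (2080.00)(8.00) + (2080.00)(132.00) = 369600.00 mm³
x_c = 308160.00 / 5280.00 = 58.36 mm
y_c = 369600.00 / 5280.00 = 70.00 mm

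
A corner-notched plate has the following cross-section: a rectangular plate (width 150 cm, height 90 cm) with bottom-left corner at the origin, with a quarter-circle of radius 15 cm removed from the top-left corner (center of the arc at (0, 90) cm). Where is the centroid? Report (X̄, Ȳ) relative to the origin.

X̄ = 75.91 cm, Ȳ = 44.49 cm

plate: A = 150 × 90 = 13500.00, centroid at (75.00, 45.00).
removed quarter-circle: A = −¼π·15² = -176.71, centroid at (6.37, 83.63).
ΣA = 13323.29 cm²
ΣAX̄ = (13500.00)(75.00) + (-176.71)(6.37) = 1011375.00 cm³
ΣAȲ = (13500.00)(45.00) + (-176.71)(83.63) = 592720.69 cm³
X̄ = 1011375.00 / 13323.29 = 75.91 cm
Ȳ = 592720.69 / 13323.29 = 44.49 cm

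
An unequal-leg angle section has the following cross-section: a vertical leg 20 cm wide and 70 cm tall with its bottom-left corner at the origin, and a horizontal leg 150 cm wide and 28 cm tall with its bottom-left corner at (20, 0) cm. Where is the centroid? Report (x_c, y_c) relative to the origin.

Part | A | x̄ᵢ | ȳᵢ | A·x̄ᵢ | A·ȳᵢ
vertical leg | 1400.00 | 10.00 | 35.00 | 14000.00 | 49000.00
horizontal leg | 4200.00 | 95.00 | 14.00 | 399000.00 | 58800.00
Σ | 5600.00 |  |  | 413000.00 | 107800.00
x_c = 413000.00 / 5600.00 = 73.75 cm
y_c = 107800.00 / 5600.00 = 19.25 cm

x_c = 73.75 cm, y_c = 19.25 cm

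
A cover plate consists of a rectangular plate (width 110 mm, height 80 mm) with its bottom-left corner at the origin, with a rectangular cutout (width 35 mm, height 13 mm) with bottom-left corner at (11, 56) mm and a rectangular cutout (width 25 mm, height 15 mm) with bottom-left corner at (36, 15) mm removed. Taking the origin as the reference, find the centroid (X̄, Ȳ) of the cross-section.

X̄ = 56.82 mm, Ȳ = 39.54 mm

plate: A = 110 × 80 = 8800.00, centroid at (55.00, 40.00).
hole 1: A = −(35 × 13) = -455.00, centroid at (28.50, 62.50).
hole 2: A = −(25 × 15) = -375.00, centroid at (48.50, 22.50).
ΣA = 7970.00 mm²
ΣAX̄ = (8800.00)(55.00) + (-455.00)(28.50) + (-375.00)(48.50) = 452845.00 mm³
ΣAȲ = (8800.00)(40.00) + (-455.00)(62.50) + (-375.00)(22.50) = 315125.00 mm³
X̄ = 452845.00 / 7970.00 = 56.82 mm
Ȳ = 315125.00 / 7970.00 = 39.54 mm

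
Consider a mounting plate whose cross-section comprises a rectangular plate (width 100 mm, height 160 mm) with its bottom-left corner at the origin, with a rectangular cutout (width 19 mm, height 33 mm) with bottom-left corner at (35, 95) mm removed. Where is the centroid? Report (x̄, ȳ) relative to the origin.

x̄ = 50.22 mm, ȳ = 78.72 mm

plate: A = 100 × 160 = 16000.00, centroid at (50.00, 80.00).
hole: A = −(19 × 33) = -627.00, centroid at (44.50, 111.50).
ΣA = 15373.00 mm²
ΣAx̄ = (16000.00)(50.00) + (-627.00)(44.50) = 772098.50 mm³
ΣAȳ = (16000.00)(80.00) + (-627.00)(111.50) = 1210089.50 mm³
x̄ = 772098.50 / 15373.00 = 50.22 mm
ȳ = 1210089.50 / 15373.00 = 78.72 mm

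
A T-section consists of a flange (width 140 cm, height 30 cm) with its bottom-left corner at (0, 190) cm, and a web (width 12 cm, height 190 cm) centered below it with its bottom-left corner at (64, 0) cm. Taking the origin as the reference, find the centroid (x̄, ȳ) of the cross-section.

x̄ = 70.00 cm, ȳ = 166.30 cm

Part | A | x̄ᵢ | ȳᵢ | A·x̄ᵢ | A·ȳᵢ
web | 2280.00 | 70.00 | 95.00 | 159600.00 | 216600.00
flange | 4200.00 | 70.00 | 205.00 | 294000.00 | 861000.00
Σ | 6480.00 |  |  | 453600.00 | 1077600.00
x̄ = 453600.00 / 6480.00 = 70.00 cm
ȳ = 1077600.00 / 6480.00 = 166.30 cm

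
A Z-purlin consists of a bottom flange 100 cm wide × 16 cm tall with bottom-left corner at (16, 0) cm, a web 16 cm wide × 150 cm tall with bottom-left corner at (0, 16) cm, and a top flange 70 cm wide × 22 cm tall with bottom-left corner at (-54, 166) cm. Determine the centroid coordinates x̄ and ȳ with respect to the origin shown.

Part | A | x̄ᵢ | ȳᵢ | A·x̄ᵢ | A·ȳᵢ
bottom flange | 1600.00 | 66.00 | 8.00 | 105600.00 | 12800.00
web | 2400.00 | 8.00 | 91.00 | 19200.00 | 218400.00
top flange | 1540.00 | -19.00 | 177.00 | -29260.00 | 272580.00
Σ | 5540.00 |  |  | 95540.00 | 503780.00
x̄ = 95540.00 / 5540.00 = 17.25 cm
ȳ = 503780.00 / 5540.00 = 90.94 cm

x̄ = 17.25 cm, ȳ = 90.94 cm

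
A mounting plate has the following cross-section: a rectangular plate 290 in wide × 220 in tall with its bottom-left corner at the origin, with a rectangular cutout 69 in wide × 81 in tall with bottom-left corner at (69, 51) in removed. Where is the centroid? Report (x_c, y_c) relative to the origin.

x_c = 148.98 in, y_c = 111.78 in

Part | A | x̄ᵢ | ȳᵢ | A·x̄ᵢ | A·ȳᵢ
plate | 63800.00 | 145.00 | 110.00 | 9251000.00 | 7018000.00
hole | -5589.00 | 103.50 | 91.50 | -578461.50 | -511393.50
Σ | 58211.00 |  |  | 8672538.50 | 6506606.50
x_c = 8672538.50 / 58211.00 = 148.98 in
y_c = 6506606.50 / 58211.00 = 111.78 in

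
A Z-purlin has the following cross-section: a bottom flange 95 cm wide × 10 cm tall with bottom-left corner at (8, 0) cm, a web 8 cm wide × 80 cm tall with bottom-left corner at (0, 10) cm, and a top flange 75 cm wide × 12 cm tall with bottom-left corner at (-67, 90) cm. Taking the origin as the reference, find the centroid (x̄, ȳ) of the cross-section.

x̄ = 11.54 cm, ȳ = 49.46 cm

bottom flange: A = 95 × 10 = 950.00, centroid at (55.50, 5.00).
web: A = 8 × 80 = 640.00, centroid at (4.00, 50.00).
top flange: A = 75 × 12 = 900.00, centroid at (-29.50, 96.00).
ΣA = 2490.00 cm², ΣAx̄ = 28735.00 cm³, ΣAȳ = 123150.00 cm³.
x̄ = 28735.00/2490.00 = 11.54 cm; ȳ = 123150.00/2490.00 = 49.46 cm.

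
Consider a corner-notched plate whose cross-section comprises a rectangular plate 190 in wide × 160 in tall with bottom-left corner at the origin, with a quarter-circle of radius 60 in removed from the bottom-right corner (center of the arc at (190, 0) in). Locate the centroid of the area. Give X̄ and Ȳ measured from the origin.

X̄ = 87.87 in, Ȳ = 85.59 in

Part | A | x̄ᵢ | ȳᵢ | A·x̄ᵢ | A·ȳᵢ
plate | 30400.00 | 95.00 | 80.00 | 2888000.00 | 2432000.00
removed quarter-circle | -2827.43 | 164.54 | 25.46 | -465212.34 | -72000.00
Σ | 27572.57 |  |  | 2422787.66 | 2360000.00
X̄ = 2422787.66 / 27572.57 = 87.87 in
Ȳ = 2360000.00 / 27572.57 = 85.59 in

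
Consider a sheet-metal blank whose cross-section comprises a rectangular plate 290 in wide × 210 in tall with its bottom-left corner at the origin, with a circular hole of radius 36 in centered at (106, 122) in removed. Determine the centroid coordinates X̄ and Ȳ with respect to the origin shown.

X̄ = 147.79 in, Ȳ = 103.78 in

Part | A | x̄ᵢ | ȳᵢ | A·x̄ᵢ | A·ȳᵢ
plate | 60900.00 | 145.00 | 105.00 | 8830500.00 | 6394500.00
hole | -4071.50 | 106.00 | 122.00 | -431579.43 | -496723.50
Σ | 56828.50 |  |  | 8398920.57 | 5897776.50
X̄ = 8398920.57 / 56828.50 = 147.79 in
Ȳ = 5897776.50 / 56828.50 = 103.78 in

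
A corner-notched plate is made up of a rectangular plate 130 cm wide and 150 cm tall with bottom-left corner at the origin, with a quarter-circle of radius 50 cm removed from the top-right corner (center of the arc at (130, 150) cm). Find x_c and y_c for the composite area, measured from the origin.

x_c = 60.10 cm, y_c = 68.98 cm

plate: A = 130 × 150 = 19500.00, centroid at (65.00, 75.00).
removed quarter-circle: A = −¼π·50² = -1963.50, centroid at (108.78, 128.78).
ΣA = 17536.50 cm²
ΣAx_c = (19500.00)(65.00) + (-1963.50)(108.78) = 1053912.26 cm³
ΣAy_c = (19500.00)(75.00) + (-1963.50)(128.78) = 1209642.36 cm³
x_c = 1053912.26 / 17536.50 = 60.10 cm
y_c = 1209642.36 / 17536.50 = 68.98 cm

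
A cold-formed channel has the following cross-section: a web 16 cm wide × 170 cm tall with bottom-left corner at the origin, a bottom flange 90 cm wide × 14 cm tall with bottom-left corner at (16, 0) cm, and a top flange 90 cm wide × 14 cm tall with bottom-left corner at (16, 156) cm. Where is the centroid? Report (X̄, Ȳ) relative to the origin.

Part | A | x̄ᵢ | ȳᵢ | A·x̄ᵢ | A·ȳᵢ
web | 2720.00 | 8.00 | 85.00 | 21760.00 | 231200.00
bottom flange | 1260.00 | 61.00 | 7.00 | 76860.00 | 8820.00
top flange | 1260.00 | 61.00 | 163.00 | 76860.00 | 205380.00
Σ | 5240.00 |  |  | 175480.00 | 445400.00
X̄ = 175480.00 / 5240.00 = 33.49 cm
Ȳ = 445400.00 / 5240.00 = 85.00 cm

X̄ = 33.49 cm, Ȳ = 85.00 cm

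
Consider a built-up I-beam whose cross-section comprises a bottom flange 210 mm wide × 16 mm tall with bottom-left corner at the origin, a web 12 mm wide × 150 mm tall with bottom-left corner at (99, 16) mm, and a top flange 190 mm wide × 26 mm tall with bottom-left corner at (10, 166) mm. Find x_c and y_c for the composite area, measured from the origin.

bottom flange: A = 210 × 16 = 3360.00, centroid at (105.00, 8.00).
web: A = 12 × 150 = 1800.00, centroid at (105.00, 91.00).
top flange: A = 190 × 26 = 4940.00, centroid at (105.00, 179.00).
ΣA = 10100.00 mm², ΣAx_c = 1060500.00 mm³, ΣAy_c = 1074940.00 mm³.
x_c = 1060500.00/10100.00 = 105.00 mm; y_c = 1074940.00/10100.00 = 106.43 mm.

x_c = 105.00 mm, y_c = 106.43 mm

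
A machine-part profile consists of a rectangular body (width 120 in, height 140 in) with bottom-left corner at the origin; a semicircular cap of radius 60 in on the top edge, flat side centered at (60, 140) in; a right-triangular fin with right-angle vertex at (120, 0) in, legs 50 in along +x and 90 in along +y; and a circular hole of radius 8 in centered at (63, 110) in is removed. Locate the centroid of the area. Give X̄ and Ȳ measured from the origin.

X̄ = 67.02 in, Ȳ = 88.03 in

rectangular body: A = 120 × 140 = 16800.00, centroid at (60.00, 70.00).
semicircular top: A = ½π·60² = 5654.87, centroid at (60.00, 165.46).
triangular fin: A = ½·50·90 = 2250.00, centroid at (136.67, 30.00).
hole: A = −π·8² = -201.06, centroid at (63.00, 110.00).
ΣA = 24503.80 in²
ΣAX̄ = (16800.00)(60.00) + (5654.87)(60.00) + (2250.00)(136.67) + (-201.06)(63.00) = 1642125.11 in³
ΣAȲ = (16800.00)(70.00) + (5654.87)(165.46) + (2250.00)(30.00) + (-201.06)(110.00) = 2157064.54 in³
X̄ = 1642125.11 / 24503.80 = 67.02 in
Ȳ = 2157064.54 / 24503.80 = 88.03 in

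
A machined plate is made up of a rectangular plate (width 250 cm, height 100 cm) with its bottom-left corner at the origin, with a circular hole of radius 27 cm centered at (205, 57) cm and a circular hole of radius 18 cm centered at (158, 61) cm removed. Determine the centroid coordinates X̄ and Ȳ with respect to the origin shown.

Part | A | x̄ᵢ | ȳᵢ | A·x̄ᵢ | A·ȳᵢ
plate | 25000.00 | 125.00 | 50.00 | 3125000.00 | 1250000.00
hole 1 | -2290.22 | 205.00 | 57.00 | -469495.31 | -130542.60
hole 2 | -1017.88 | 158.00 | 61.00 | -160824.41 | -62090.44
Σ | 21691.90 |  |  | 2494680.27 | 1057366.96
X̄ = 2494680.27 / 21691.90 = 115.01 cm
Ȳ = 1057366.96 / 21691.90 = 48.74 cm

X̄ = 115.01 cm, Ȳ = 48.74 cm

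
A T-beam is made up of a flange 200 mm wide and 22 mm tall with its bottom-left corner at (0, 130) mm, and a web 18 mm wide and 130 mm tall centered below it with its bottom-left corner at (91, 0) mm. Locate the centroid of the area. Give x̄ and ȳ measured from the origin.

Part | A | x̄ᵢ | ȳᵢ | A·x̄ᵢ | A·ȳᵢ
web | 2340.00 | 100.00 | 65.00 | 234000.00 | 152100.00
flange | 4400.00 | 100.00 | 141.00 | 440000.00 | 620400.00
Σ | 6740.00 |  |  | 674000.00 | 772500.00
x̄ = 674000.00 / 6740.00 = 100.00 mm
ȳ = 772500.00 / 6740.00 = 114.61 mm

x̄ = 100.00 mm, ȳ = 114.61 mm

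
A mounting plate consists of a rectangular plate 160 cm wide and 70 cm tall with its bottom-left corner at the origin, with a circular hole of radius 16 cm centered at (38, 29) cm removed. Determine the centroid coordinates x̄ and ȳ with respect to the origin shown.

plate: A = 160 × 70 = 11200.00, centroid at (80.00, 35.00).
hole: A = −π·16² = -804.25, centroid at (38.00, 29.00).
ΣA = 10395.75 cm²
ΣAx̄ = (11200.00)(80.00) + (-804.25)(38.00) = 865438.59 cm³
ΣAȳ = (11200.00)(35.00) + (-804.25)(29.00) = 368676.82 cm³
x̄ = 865438.59 / 10395.75 = 83.25 cm
ȳ = 368676.82 / 10395.75 = 35.46 cm

x̄ = 83.25 cm, ȳ = 35.46 cm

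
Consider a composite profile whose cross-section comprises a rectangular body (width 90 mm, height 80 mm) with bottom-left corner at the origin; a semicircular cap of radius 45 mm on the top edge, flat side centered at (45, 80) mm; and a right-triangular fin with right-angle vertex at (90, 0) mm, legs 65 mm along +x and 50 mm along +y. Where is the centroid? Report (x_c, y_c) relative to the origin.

x_c = 54.02 mm, y_c = 52.50 mm

rectangular body: A = 90 × 80 = 7200.00, centroid at (45.00, 40.00).
semicircular top: A = ½π·45² = 3180.86, centroid at (45.00, 99.10).
triangular fin: A = ½·65·50 = 1625.00, centroid at (111.67, 16.67).
ΣA = 12005.86 mm²
ΣAx_c = (7200.00)(45.00) + (3180.86)(45.00) + (1625.00)(111.67) = 648597.15 mm³
ΣAy_c = (7200.00)(40.00) + (3180.86)(99.10) + (1625.00)(16.67) = 630302.34 mm³
x_c = 648597.15 / 12005.86 = 54.02 mm
y_c = 630302.34 / 12005.86 = 52.50 mm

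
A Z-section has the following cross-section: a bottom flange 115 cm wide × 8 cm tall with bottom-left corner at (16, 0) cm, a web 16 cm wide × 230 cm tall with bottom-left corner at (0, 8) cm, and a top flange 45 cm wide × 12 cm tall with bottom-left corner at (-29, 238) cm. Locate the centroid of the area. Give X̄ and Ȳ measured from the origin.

X̄ = 18.20 cm, Ȳ = 114.41 cm

Part | A | x̄ᵢ | ȳᵢ | A·x̄ᵢ | A·ȳᵢ
bottom flange | 920.00 | 73.50 | 4.00 | 67620.00 | 3680.00
web | 3680.00 | 8.00 | 123.00 | 29440.00 | 452640.00
top flange | 540.00 | -6.50 | 244.00 | -3510.00 | 131760.00
Σ | 5140.00 |  |  | 93550.00 | 588080.00
X̄ = 93550.00 / 5140.00 = 18.20 cm
Ȳ = 588080.00 / 5140.00 = 114.41 cm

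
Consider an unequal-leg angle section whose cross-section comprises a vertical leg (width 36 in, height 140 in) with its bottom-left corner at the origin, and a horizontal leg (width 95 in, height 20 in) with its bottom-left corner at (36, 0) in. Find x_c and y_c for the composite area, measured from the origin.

vertical leg: A = 36 × 140 = 5040.00, centroid at (18.00, 70.00).
horizontal leg: A = 95 × 20 = 1900.00, centroid at (83.50, 10.00).
ΣA = 6940.00 in², ΣAx_c = 249370.00 in³, ΣAy_c = 371800.00 in³.
x_c = 249370.00/6940.00 = 35.93 in; y_c = 371800.00/6940.00 = 53.57 in.

x_c = 35.93 in, y_c = 53.57 in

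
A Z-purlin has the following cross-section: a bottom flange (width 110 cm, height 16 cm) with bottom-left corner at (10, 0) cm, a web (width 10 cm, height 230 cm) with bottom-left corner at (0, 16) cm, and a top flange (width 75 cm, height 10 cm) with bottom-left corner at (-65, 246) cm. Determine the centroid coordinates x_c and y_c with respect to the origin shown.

x_c = 21.89 cm, y_c = 104.70 cm

bottom flange: A = 110 × 16 = 1760.00, centroid at (65.00, 8.00).
web: A = 10 × 230 = 2300.00, centroid at (5.00, 131.00).
top flange: A = 75 × 10 = 750.00, centroid at (-27.50, 251.00).
ΣA = 4810.00 cm²
ΣAx_c = (1760.00)(65.00) + (2300.00)(5.00) + (750.00)(-27.50) = 105275.00 cm³
ΣAy_c = (1760.00)(8.00) + (2300.00)(131.00) + (750.00)(251.00) = 503630.00 cm³
x_c = 105275.00 / 4810.00 = 21.89 cm
y_c = 503630.00 / 4810.00 = 104.70 cm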